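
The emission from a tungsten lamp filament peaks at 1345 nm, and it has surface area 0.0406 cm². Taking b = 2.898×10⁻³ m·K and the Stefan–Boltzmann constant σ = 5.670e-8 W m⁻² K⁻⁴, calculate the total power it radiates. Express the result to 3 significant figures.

Wien's law: T = b/λ_max = 2.898×10⁻³/1.345×10⁻⁶ = 2154.65 K.
Area A = 0.0406 cm² = 4.06×10⁻⁶ m².
Then P = σAT⁴ = 5.670×10⁻⁸×4.06×10⁻⁶×(2154.65)⁴ = 4.96 W.

P ≈ 4.96 W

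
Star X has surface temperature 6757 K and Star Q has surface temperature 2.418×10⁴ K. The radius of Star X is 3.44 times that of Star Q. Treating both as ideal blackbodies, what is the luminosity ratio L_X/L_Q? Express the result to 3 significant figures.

L_X/L_Q ≈ 0.0722

L ∝ R²T⁴, so L_X/L_Q = (R_X/R_Q)²(T_X/T_Q)⁴ = (3.44)² × (6757/2.418×10⁴)⁴ = 11.8336 × 6.09804×10⁻³ = 0.0722.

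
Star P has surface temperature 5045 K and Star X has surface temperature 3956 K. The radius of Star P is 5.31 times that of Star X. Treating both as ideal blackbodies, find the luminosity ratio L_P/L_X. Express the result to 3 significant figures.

L ∝ R²T⁴, so L_P/L_X = (R_P/R_X)²(T_P/T_X)⁴ = (5.31)² × (5045/3956)⁴ = 28.1961 × 2.64496 = 74.6.

L_P/L_X ≈ 74.6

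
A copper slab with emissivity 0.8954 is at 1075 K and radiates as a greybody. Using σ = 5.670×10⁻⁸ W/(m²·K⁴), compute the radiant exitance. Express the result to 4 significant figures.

Stefan–Boltzmann: I = εσT⁴ = 0.8954 × 5.670×10⁻⁸ × (1075)⁴ = 6.780×10⁴ W/m².

I ≈ 6.780×10⁴ W/m²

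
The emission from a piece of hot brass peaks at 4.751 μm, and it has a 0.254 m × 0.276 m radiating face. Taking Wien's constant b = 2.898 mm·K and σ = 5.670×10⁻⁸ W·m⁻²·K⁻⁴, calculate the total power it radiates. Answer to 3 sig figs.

Wien's law: T = b/λ_max = 2.898×10⁻³/4.751×10⁻⁶ = 609.977 K.
Area A = 0.254 × 0.276 = 0.070104 m².
Then P = σAT⁴ = 5.670×10⁻⁸×0.070104×(609.977)⁴ = 550 W.

P ≈ 550 W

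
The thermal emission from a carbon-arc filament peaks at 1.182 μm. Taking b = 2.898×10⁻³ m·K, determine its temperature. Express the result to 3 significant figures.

T ≈ 2.45×10³ K

Wien's law gives T = b/λ_max = (2.898×10⁻³ m·K)/(1.182×10⁻⁶ m) = 2.45×10³ K.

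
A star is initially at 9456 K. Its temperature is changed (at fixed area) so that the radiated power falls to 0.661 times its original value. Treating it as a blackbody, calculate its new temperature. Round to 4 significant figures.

P ∝ T⁴, so T₂/T₁ = (P₂/P₁)^(1/4) = (0.661)^(1/4) = 0.901676.
T₂ = 9456 × 0.901676 = 8526 K.

T₂ ≈ 8526 K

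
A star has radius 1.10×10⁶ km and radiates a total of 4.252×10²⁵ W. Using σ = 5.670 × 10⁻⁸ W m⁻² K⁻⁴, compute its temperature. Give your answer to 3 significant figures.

T ≈ 2.65×10³ K

Surface area A = 4πR² = 4π(1.10×10⁹ m)² = 1.52053×10¹⁹ m².
P = σAT⁴ ⇒ T = (P/(σA))^(1/4) = (4.252×10²⁵/(5.670×10⁻⁸×1.52053×10¹⁹))^(1/4) = 2.65×10³ K.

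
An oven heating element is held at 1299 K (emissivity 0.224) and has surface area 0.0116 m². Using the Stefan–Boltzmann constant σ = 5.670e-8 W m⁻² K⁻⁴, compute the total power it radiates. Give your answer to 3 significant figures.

P ≈ 419 W

Area A = 0.0116 m².
P = εσAT⁴ = 0.224 × 5.670×10⁻⁸ × 0.0116 × (1299)⁴ = 419 W.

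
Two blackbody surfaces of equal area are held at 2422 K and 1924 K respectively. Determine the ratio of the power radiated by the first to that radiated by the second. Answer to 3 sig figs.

P₁/P₂ ≈ 2.51

With equal areas, P₁/P₂ = (T₁/T₂)⁴ = (2422/1924)⁴ = 2.51.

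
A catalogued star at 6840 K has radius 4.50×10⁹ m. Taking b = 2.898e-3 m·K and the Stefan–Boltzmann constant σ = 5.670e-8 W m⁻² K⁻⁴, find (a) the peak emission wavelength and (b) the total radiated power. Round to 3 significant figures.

λ_max ≈ 424 nm; P ≈ 3.16×10²⁸ W

(a) λ_max = b/T = 2.898×10⁻³/6840 = 4.237×10⁻⁷ m = 424 nm.
Surface area A = 4πR² = 4π(4.50×10⁹ m)² = 2.54469×10²⁰ m².
(b) P = σAT⁴ = 5.670×10⁻⁸×2.54469×10²⁰×(6840)⁴ = 3.16×10²⁸ W.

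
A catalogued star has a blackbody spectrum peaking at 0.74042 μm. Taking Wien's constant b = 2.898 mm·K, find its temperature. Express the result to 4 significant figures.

T ≈ 3914 K

Wien's law gives T = b/λ_max = (2.898×10⁻³ m·K)/(7.4042×10⁻⁷ m) = 3914 K.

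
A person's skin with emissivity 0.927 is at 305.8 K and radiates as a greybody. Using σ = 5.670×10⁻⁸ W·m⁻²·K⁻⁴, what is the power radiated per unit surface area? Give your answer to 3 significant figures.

Stefan–Boltzmann: I = εσT⁴ = 0.927 × 5.670×10⁻⁸ × (305.8)⁴ = 460 W/m².

I ≈ 460 W/m²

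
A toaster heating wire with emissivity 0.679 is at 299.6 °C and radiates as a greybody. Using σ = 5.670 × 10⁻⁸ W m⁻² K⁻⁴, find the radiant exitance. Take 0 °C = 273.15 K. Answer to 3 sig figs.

I ≈ 4.14×10³ W/m²

T = 299.6 °C + 273.15 = 572.75 K.
Stefan–Boltzmann: I = εσT⁴ = 0.679 × 5.670×10⁻⁸ × (572.75)⁴ = 4.14×10³ W/m².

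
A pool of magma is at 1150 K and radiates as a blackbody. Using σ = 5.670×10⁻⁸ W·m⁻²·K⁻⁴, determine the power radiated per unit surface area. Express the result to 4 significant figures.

Stefan–Boltzmann: I = σT⁴ = 5.670×10⁻⁸ × (1150)⁴ = 9.917×10⁴ W/m².

I ≈ 9.917×10⁴ W/m²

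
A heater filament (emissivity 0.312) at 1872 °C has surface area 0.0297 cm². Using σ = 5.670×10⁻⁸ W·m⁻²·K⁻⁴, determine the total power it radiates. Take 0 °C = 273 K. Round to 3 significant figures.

P ≈ 1.11 W

T = 1872 °C + 273 = 2145 K.
Area A = 0.0297 cm² = 2.97×10⁻⁶ m².
P = εσAT⁴ = 0.312 × 5.670×10⁻⁸ × 2.97×10⁻⁶ × (2145)⁴ = 1.11 W.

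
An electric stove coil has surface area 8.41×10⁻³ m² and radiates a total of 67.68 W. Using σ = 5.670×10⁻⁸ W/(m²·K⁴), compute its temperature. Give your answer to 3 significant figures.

Area A = 8.41×10⁻³ m².
P = σAT⁴ ⇒ T = (P/(σA))^(1/4) = (67.68/(5.670×10⁻⁸×8.41×10⁻³))^(1/4) = 614 K.

T ≈ 614 K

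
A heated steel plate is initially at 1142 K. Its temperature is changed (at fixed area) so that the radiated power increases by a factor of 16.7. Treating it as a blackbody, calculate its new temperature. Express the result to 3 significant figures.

P ∝ T⁴, so T₂/T₁ = (P₂/P₁)^(1/4) = (16.7)^(1/4) = 2.02153.
T₂ = 1142 × 2.02153 = 2.31×10³ K.

T₂ ≈ 2.31×10³ K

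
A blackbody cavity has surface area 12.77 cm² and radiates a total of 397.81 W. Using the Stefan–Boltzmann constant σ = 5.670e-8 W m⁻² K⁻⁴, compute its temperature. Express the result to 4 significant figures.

Area A = 12.77 cm² = 1.277×10⁻³ m².
P = σAT⁴ ⇒ T = (P/(σA))^(1/4) = (397.81/(5.670×10⁻⁸×1.277×10⁻³))^(1/4) = 1531 K.

T ≈ 1531 K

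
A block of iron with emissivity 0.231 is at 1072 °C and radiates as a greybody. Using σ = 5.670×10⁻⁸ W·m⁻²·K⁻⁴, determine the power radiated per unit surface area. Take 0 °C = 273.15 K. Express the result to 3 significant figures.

T = 1072 °C + 273.15 = 1345.15 K.
Stefan–Boltzmann: I = εσT⁴ = 0.231 × 5.670×10⁻⁸ × (1345.15)⁴ = 4.29×10⁴ W/m².

I ≈ 4.29×10⁴ W/m²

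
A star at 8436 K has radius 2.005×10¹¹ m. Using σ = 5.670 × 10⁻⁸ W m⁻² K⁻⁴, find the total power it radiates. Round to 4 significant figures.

Surface area A = 4πR² = 4π(2.005×10¹¹ m)² = 5.05171×10²³ m².
P = σAT⁴ = 5.670×10⁻⁸ × 5.05171×10²³ × (8436)⁴ = 1.451×10³² W.

P ≈ 1.451×10³² W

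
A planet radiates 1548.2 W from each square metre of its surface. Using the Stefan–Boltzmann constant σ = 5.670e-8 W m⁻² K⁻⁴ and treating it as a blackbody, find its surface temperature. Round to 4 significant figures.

I = σT⁴, so T = (I/σ)^(1/4) = (1548.2/(5.670×10⁻⁸))^(1/4) = 406.5 K.

T ≈ 406.5 K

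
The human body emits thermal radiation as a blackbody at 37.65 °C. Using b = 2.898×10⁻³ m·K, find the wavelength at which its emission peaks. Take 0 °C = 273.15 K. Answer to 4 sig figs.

T = 37.65 °C + 273.15 = 310.80 K.
Wien's displacement law: λ_max = b/T = (2.898×10⁻³ m·K)/(310.80 K) = 9.3243×10⁻⁶ m.
That is 9.324 μm, in the infrared range.

λ_max ≈ 9.324 μm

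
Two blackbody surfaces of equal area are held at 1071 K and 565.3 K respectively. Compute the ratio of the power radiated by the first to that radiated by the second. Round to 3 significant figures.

P₁/P₂ ≈ 12.9

With equal areas, P₁/P₂ = (T₁/T₂)⁴ = (1071/565.3)⁴ = 12.9.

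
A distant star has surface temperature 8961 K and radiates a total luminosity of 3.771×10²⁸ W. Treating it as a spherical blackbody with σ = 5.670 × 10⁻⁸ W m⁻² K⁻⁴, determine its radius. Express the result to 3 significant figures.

L = 4πR²σT⁴ ⇒ R = √(L/(4πσT⁴)).
σT⁴ = 3.65602×10⁸ W/m², so R = √(3.771×10²⁸/(4π×3.65602×10⁸)) = 2.86×10⁹ m.

R ≈ 2.86×10⁹ m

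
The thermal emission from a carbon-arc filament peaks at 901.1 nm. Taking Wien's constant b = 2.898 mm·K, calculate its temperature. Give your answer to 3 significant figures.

T ≈ 3.22×10³ K

Wien's law gives T = b/λ_max = (2.898×10⁻³ m·K)/(9.011×10⁻⁷ m) = 3.22×10³ K.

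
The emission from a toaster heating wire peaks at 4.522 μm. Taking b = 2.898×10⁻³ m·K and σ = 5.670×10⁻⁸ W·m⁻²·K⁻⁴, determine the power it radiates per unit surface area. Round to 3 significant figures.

Wien's law: T = b/λ_max = 2.898×10⁻³/4.522×10⁻⁶ = 640.867 K.
Then I = σT⁴ = 5.670×10⁻⁸×(640.867)⁴ = 9.56×10³ W/m².

I ≈ 9.56×10³ W/m²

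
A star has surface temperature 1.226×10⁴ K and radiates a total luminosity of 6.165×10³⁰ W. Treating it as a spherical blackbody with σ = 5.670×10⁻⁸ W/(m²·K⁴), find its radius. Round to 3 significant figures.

L = 4πR²σT⁴ ⇒ R = √(L/(4πσT⁴)).
σT⁴ = 1.28099×10⁹ W/m², so R = √(6.165×10³⁰/(4π×1.28099×10⁹)) = 1.96×10¹⁰ m.

R ≈ 1.96×10¹⁰ m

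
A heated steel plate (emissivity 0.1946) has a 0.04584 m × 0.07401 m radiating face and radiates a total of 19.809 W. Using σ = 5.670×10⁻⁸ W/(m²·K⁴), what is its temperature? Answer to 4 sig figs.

Area A = 0.04584 × 0.07401 = 3.39262×10⁻³ m².
P = εσAT⁴ ⇒ T = (P/(εσA))^(1/4) = (19.809/(0.1946×5.670×10⁻⁸×3.39262×10⁻³))^(1/4) = 852.9 K.

T ≈ 852.9 K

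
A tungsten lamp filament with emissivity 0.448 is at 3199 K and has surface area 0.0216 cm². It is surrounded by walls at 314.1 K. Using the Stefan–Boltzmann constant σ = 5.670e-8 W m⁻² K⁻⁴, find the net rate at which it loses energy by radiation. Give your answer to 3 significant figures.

Area A = 0.0216 cm² = 2.16×10⁻⁶ m².
Net radiated power P_net = εσA(T⁴ − T₀⁴) = 0.448×5.670×10⁻⁸×2.16×10⁻⁶×(3199⁴ − 314.1⁴).
T⁴ − T₀⁴ = 1.04727×10¹⁴ − 9.73356×10⁹ = 1.04717×10¹⁴ K⁴, so P_net = 5.75 W.

Net loss ≈ 5.75 W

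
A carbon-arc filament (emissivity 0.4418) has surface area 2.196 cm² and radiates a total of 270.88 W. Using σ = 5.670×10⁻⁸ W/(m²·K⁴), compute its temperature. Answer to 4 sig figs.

T ≈ 2649 K

Area A = 2.196 cm² = 2.196×10⁻⁴ m².
P = εσAT⁴ ⇒ T = (P/(εσA))^(1/4) = (270.88/(0.4418×5.670×10⁻⁸×2.196×10⁻⁴))^(1/4) = 2649 K.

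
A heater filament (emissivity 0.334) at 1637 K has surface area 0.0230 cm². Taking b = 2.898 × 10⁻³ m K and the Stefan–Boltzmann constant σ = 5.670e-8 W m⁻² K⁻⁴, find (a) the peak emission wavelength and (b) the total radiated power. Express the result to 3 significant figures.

(a) λ_max = b/T = 2.898×10⁻³/1637 = 1.770×10⁻⁶ m = 1.77×10³ nm.
Area A = 0.0230 cm² = 2.30×10⁻⁶ m².
(b) P = εσAT⁴ = 0.334×5.670×10⁻⁸×2.30×10⁻⁶×(1637)⁴ = 0.313 W.

λ_max ≈ 1.77×10³ nm; P ≈ 0.313 W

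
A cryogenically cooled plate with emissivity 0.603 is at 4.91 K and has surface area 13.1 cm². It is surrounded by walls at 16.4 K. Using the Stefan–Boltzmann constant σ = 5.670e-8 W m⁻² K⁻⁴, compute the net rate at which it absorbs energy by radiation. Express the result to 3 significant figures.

Net gain ≈ 3.21×10⁻⁶ W

Area A = 13.1 cm² = 1.31×10⁻³ m².
Net radiated power P_net = εσA(T⁴ − T₀⁴) = 0.603×5.670×10⁻⁸×1.31×10⁻³×(4.91⁴ − 16.4⁴).
T⁴ − T₀⁴ = 581.200 − 72339.5 = -71758.3 K⁴, so P_net = -3.21×10⁻⁶ W — negative, meaning a net gain of 3.21×10⁻⁶ W.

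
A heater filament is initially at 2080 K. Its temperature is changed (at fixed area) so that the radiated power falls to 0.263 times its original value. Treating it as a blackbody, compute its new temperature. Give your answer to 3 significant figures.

T₂ ≈ 1.49×10³ K

P ∝ T⁴, so T₂/T₁ = (P₂/P₁)^(1/4) = (0.263)^(1/4) = 0.716125.
T₂ = 2080 × 0.716125 = 1.49×10³ K.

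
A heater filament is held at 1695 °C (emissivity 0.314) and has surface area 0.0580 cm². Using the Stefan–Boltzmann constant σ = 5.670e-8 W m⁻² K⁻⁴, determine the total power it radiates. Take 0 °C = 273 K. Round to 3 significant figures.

P ≈ 1.55 W

T = 1695 °C + 273 = 1968 K.
Area A = 0.0580 cm² = 5.80×10⁻⁶ m².
P = εσAT⁴ = 0.314 × 5.670×10⁻⁸ × 5.80×10⁻⁶ × (1968)⁴ = 1.55 W.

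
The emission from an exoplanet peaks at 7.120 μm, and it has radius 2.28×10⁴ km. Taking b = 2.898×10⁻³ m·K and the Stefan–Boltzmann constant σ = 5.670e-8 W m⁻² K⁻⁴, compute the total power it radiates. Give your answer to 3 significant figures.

Wien's law: T = b/λ_max = 2.898×10⁻³/7.120×10⁻⁶ = 407.022 K.
Surface area A = 4πR² = 4π(2.28×10⁷ m)² = 6.53250×10¹⁵ m².
Then P = σAT⁴ = 5.670×10⁻⁸×6.53250×10¹⁵×(407.022)⁴ = 1.02×10¹⁹ W.

P ≈ 1.02×10¹⁹ W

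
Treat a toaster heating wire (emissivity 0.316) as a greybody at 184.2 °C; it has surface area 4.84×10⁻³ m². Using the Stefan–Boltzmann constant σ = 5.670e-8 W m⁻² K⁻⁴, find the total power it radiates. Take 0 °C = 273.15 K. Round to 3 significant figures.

T = 184.2 °C + 273.15 = 457.35 K.
Area A = 4.84×10⁻³ m².
P = εσAT⁴ = 0.316 × 5.670×10⁻⁸ × 4.84×10⁻³ × (457.35)⁴ = 3.79 W.

P ≈ 3.79 W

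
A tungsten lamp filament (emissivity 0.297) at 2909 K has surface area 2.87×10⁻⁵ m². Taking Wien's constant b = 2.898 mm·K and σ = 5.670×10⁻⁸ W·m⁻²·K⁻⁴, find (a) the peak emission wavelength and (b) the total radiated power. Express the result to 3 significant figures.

λ_max ≈ 996 nm; P ≈ 34.6 W

(a) λ_max = b/T = 2.898×10⁻³/2909 = 9.962×10⁻⁷ m = 996 nm.
Area A = 2.87×10⁻⁵ m².
(b) P = εσAT⁴ = 0.297×5.670×10⁻⁸×2.87×10⁻⁵×(2909)⁴ = 34.6 W.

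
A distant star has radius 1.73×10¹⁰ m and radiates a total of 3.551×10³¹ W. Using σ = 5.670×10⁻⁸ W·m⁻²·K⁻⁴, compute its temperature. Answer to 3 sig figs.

T ≈ 2.02×10⁴ K

Surface area A = 4πR² = 4π(1.73×10¹⁰ m)² = 3.76099×10²¹ m².
P = σAT⁴ ⇒ T = (P/(σA))^(1/4) = (3.551×10³¹/(5.670×10⁻⁸×3.76099×10²¹))^(1/4) = 2.02×10⁴ K.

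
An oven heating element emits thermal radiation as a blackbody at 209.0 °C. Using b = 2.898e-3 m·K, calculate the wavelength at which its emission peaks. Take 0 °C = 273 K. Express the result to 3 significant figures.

λ_max ≈ 6.01 μm

T = 209.0 °C + 273 = 482.0 K.
Wien's displacement law: λ_max = b/T = (2.898×10⁻³ m·K)/(482.0 K) = 6.012×10⁻⁶ m.
That is 6.01 μm, in the infrared range.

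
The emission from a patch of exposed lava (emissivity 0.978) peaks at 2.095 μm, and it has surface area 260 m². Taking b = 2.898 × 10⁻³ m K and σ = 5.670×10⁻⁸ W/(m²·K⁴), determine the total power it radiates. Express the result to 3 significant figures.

P ≈ 5.28×10⁷ W

Wien's law: T = b/λ_max = 2.898×10⁻³/2.095×10⁻⁶ = 1383.29 K.
Area A = 260 m².
Then P = εσAT⁴ = 0.978×5.670×10⁻⁸×260×(1383.29)⁴ = 5.28×10⁷ W.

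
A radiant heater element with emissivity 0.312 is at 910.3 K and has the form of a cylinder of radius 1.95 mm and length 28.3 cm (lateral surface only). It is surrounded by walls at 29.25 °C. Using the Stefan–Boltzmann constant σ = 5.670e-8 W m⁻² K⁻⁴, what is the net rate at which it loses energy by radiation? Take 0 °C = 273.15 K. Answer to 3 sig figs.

Net loss ≈ 41.6 W

Surroundings: T = 29.25 °C + 273.15 = 302.40 K.
Lateral area A = 2πrL = 2π×1.95×10⁻³×0.283 = 3.46738×10⁻³ m².
Net radiated power P_net = εσA(T⁴ − T₀⁴) = 0.312×5.670×10⁻⁸×3.46738×10⁻³×(910.3⁴ − 302.40⁴).
T⁴ − T₀⁴ = 6.86654×10¹¹ − 8.36233×10⁹ = 6.78292×10¹¹ K⁴, so P_net = 41.6 W.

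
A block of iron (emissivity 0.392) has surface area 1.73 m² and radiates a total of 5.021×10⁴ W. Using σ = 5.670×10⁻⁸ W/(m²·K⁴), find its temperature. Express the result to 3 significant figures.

T ≈ 1.07×10³ K

Area A = 1.73 m².
P = εσAT⁴ ⇒ T = (P/(εσA))^(1/4) = (5.021×10⁴/(0.392×5.670×10⁻⁸×1.73))^(1/4) = 1.07×10³ K.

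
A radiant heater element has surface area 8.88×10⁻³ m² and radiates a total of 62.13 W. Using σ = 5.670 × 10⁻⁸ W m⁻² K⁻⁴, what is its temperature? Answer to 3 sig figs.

T ≈ 593 K

Area A = 8.88×10⁻³ m².
P = σAT⁴ ⇒ T = (P/(σA))^(1/4) = (62.13/(5.670×10⁻⁸×8.88×10⁻³))^(1/4) = 593 K.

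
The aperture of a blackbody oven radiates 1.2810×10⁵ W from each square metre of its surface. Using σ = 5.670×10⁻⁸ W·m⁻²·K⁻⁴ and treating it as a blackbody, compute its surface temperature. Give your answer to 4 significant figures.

I = σT⁴, so T = (I/σ)^(1/4) = (1.2810×10⁵/(5.670×10⁻⁸))^(1/4) = 1226 K.

T ≈ 1226 K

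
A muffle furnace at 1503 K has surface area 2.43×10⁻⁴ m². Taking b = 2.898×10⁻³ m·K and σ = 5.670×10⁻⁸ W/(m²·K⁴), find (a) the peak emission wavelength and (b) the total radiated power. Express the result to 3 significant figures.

λ_max ≈ 1.93 μm; P ≈ 70.3 W

(a) λ_max = b/T = 2.898×10⁻³/1503 = 1.928×10⁻⁶ m = 1.93 μm.
Area A = 2.43×10⁻⁴ m².
(b) P = σAT⁴ = 5.670×10⁻⁸×2.43×10⁻⁴×(1503)⁴ = 70.3 W.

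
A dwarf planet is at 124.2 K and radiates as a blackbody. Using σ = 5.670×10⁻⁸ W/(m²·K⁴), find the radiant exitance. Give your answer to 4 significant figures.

Stefan–Boltzmann: I = σT⁴ = 5.670×10⁻⁸ × (124.2)⁴ = 13.49 W/m².

I ≈ 13.49 W/m²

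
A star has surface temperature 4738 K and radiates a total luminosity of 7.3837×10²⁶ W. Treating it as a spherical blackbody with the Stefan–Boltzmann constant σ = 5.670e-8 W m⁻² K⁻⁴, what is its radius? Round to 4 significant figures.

L = 4πR²σT⁴ ⇒ R = √(L/(4πσT⁴)).
σT⁴ = 2.85735×10⁷ W/m², so R = √(7.3837×10²⁶/(4π×2.85735×10⁷)) = 1.434×10⁹ m.

R ≈ 1.434×10⁹ m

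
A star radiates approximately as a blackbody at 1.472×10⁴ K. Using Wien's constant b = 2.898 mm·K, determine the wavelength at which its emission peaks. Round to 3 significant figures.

λ_max ≈ 197 nm

Wien's displacement law: λ_max = b/T = (2.898×10⁻³ m·K)/(1.472×10⁴ K) = 1.969×10⁻⁷ m.
That is 197 nm, in the ultraviolet range.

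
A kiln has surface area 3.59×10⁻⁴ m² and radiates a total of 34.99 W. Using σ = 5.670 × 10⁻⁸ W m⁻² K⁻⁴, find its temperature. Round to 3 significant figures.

T ≈ 1.15×10³ K

Area A = 3.59×10⁻⁴ m².
P = σAT⁴ ⇒ T = (P/(σA))^(1/4) = (34.99/(5.670×10⁻⁸×3.59×10⁻⁴))^(1/4) = 1.15×10³ K.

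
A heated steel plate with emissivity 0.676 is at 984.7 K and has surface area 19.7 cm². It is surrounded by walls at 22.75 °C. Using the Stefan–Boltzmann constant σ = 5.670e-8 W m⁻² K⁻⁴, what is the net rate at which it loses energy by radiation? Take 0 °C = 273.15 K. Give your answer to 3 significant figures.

Surroundings: T = 22.75 °C + 273.15 = 295.90 K.
Area A = 19.7 cm² = 1.97×10⁻³ m².
Net radiated power P_net = εσA(T⁴ − T₀⁴) = 0.676×5.670×10⁻⁸×1.97×10⁻³×(984.7⁴ − 295.90⁴).
T⁴ − T₀⁴ = 9.40190×10¹¹ − 7.66619×10⁹ = 9.32524×10¹¹ K⁴, so P_net = 70.4 W.

Net loss ≈ 70.4 W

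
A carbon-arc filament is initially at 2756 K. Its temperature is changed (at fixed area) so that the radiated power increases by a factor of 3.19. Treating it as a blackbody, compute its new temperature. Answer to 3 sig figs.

T₂ ≈ 3.68×10³ K

P ∝ T⁴, so T₂/T₁ = (P₂/P₁)^(1/4) = (3.19)^(1/4) = 1.33643.
T₂ = 2756 × 1.33643 = 3.68×10³ K.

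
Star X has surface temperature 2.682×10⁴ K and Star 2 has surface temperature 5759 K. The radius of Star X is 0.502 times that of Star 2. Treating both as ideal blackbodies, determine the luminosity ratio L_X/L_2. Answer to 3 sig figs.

L ∝ R²T⁴, so L_X/L_2 = (R_X/R_2)²(T_X/T_2)⁴ = (0.502)² × (2.682×10⁴/5759)⁴ = 0.252004 × 470.378 = 119.

L_X/L_2 ≈ 119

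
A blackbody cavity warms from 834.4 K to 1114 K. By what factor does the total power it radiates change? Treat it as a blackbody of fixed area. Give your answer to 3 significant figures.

P₂/P₁ ≈ 3.18

P ∝ T⁴, so P₂/P₁ = (T₂/T₁)⁴ = (1114/834.4)⁴ = (1.33509)⁴ = 3.18.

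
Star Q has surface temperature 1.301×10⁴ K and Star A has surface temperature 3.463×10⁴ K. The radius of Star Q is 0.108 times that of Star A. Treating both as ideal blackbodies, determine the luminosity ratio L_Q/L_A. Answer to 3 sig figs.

L_Q/L_A ≈ 2.32×10⁻⁴

L ∝ R²T⁴, so L_Q/L_A = (R_Q/R_A)²(T_Q/T_A)⁴ = (0.108)² × (1.301×10⁴/3.463×10⁴)⁴ = 0.011664 × 0.0199205 = 2.32×10⁻⁴.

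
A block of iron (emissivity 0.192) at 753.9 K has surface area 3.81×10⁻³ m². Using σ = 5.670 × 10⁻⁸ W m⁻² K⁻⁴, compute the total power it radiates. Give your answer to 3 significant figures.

P ≈ 13.4 W

Area A = 3.81×10⁻³ m².
P = εσAT⁴ = 0.192 × 5.670×10⁻⁸ × 3.81×10⁻³ × (753.9)⁴ = 13.4 W.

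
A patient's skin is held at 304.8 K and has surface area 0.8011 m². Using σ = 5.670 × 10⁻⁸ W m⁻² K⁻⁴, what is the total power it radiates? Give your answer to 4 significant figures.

P ≈ 392.0 W

Area A = 0.8011 m².
P = σAT⁴ = 5.670×10⁻⁸ × 0.8011 × (304.8)⁴ = 392.0 W.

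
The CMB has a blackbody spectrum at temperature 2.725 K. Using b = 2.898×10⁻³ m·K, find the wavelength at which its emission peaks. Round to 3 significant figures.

Wien's displacement law: λ_max = b/T = (2.898×10⁻³ m·K)/(2.725 K) = 1.063×10⁻³ m.
That is 1.06×10⁻³ m, in the microwave range.

λ_max ≈ 1.06×10⁻³ m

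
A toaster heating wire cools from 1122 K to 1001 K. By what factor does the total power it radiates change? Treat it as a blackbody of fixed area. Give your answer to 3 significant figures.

P₂/P₁ ≈ 0.634

P ∝ T⁴, so P₂/P₁ = (T₂/T₁)⁴ = (1001/1122)⁴ = (0.892157)⁴ = 0.634.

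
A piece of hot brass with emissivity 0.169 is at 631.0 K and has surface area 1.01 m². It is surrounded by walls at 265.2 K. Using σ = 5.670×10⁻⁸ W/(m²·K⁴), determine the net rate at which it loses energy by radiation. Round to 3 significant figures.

Net loss ≈ 1.49×10³ W

Area A = 1.01 m².
Net radiated power P_net = εσA(T⁴ − T₀⁴) = 0.169×5.670×10⁻⁸×1.01×(631.0⁴ − 265.2⁴).
T⁴ − T₀⁴ = 1.58532×10¹¹ − 4.94646×10⁹ = 1.53586×10¹¹ K⁴, so P_net = 1.49×10³ W.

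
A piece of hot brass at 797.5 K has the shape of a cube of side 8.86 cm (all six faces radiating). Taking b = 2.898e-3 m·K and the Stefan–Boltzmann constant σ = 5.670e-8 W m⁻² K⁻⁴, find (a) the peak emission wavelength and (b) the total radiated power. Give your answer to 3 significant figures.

(a) λ_max = b/T = 2.898×10⁻³/797.5 = 3.634×10⁻⁶ m = 3.63 μm.
Area A = 6s² = 6×(0.0886 m)² = 0.0470998 m².
(b) P = σAT⁴ = 5.670×10⁻⁸×0.0470998×(797.5)⁴ = 1.08×10³ W.

λ_max ≈ 3.63 μm; P ≈ 1.08×10³ W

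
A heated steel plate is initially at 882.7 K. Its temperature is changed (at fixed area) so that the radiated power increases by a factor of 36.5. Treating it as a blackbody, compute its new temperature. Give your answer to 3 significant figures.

P ∝ T⁴, so T₂/T₁ = (P₂/P₁)^(1/4) = (36.5)^(1/4) = 2.45795.
T₂ = 882.7 × 2.45795 = 2.17×10³ K.

T₂ ≈ 2.17×10³ K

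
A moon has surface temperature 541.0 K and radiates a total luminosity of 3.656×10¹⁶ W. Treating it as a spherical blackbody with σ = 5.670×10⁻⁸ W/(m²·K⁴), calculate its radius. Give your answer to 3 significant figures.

R ≈ 7.74×10⁵ m

L = 4πR²σT⁴ ⇒ R = √(L/(4πσT⁴)).
σT⁴ = 4857.04 W/m², so R = √(3.656×10¹⁶/(4π×4857.04)) = 7.74×10⁵ m.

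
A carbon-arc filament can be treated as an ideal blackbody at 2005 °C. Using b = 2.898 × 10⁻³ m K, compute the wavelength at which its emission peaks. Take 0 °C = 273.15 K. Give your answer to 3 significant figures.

T = 2005 °C + 273.15 = 2278.15 K.
Wien's displacement law: λ_max = b/T = (2.898×10⁻³ m·K)/(2278.15 K) = 1.272×10⁻⁶ m.
That is 1.27×10³ nm, in the infrared range.

λ_max ≈ 1.27×10³ nm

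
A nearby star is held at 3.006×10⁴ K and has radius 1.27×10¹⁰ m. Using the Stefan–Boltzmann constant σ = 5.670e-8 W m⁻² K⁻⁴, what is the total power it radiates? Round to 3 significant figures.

P ≈ 9.38×10³¹ W

Surface area A = 4πR² = 4π(1.27×10¹⁰ m)² = 2.02683×10²¹ m².
P = σAT⁴ = 5.670×10⁻⁸ × 2.02683×10²¹ × (3.006×10⁴)⁴ = 9.38×10³¹ W.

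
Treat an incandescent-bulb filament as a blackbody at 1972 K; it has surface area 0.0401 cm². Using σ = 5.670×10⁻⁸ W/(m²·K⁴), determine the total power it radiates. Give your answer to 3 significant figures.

P ≈ 3.44 W

Area A = 0.0401 cm² = 4.01×10⁻⁶ m².
P = σAT⁴ = 5.670×10⁻⁸ × 4.01×10⁻⁶ × (1972)⁴ = 3.44 W.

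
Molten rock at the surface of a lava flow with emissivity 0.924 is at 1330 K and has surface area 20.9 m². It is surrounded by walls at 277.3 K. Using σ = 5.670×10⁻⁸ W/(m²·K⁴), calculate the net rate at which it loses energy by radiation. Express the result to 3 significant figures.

Area A = 20.9 m².
Net radiated power P_net = εσA(T⁴ − T₀⁴) = 0.924×5.670×10⁻⁸×20.9×(1330⁴ − 277.3⁴).
T⁴ − T₀⁴ = 3.12901×10¹² − 5.91289×10⁹ = 3.12310×10¹² K⁴, so P_net = 3.42×10⁶ W.

Net loss ≈ 3.42×10⁶ W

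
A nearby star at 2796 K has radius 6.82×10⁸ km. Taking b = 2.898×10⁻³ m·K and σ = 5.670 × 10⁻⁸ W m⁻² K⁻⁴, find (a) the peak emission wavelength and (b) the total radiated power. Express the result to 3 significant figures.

λ_max ≈ 1.04 μm; P ≈ 2.03×10³¹ W

(a) λ_max = b/T = 2.898×10⁻³/2796 = 1.036×10⁻⁶ m = 1.04 μm.
Surface area A = 4πR² = 4π(6.82×10¹¹ m)² = 5.84492×10²⁴ m².
(b) P = σAT⁴ = 5.670×10⁻⁸×5.84492×10²⁴×(2796)⁴ = 2.03×10³¹ W.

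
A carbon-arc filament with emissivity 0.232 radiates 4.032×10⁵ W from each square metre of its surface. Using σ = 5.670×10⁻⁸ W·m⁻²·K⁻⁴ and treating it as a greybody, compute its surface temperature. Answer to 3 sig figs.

T ≈ 2.35×10³ K

I = εσT⁴, so T = (I/εσ)^(1/4) = (4.032×10⁵/(0.232×5.670×10⁻⁸))^(1/4) = 2.35×10³ K.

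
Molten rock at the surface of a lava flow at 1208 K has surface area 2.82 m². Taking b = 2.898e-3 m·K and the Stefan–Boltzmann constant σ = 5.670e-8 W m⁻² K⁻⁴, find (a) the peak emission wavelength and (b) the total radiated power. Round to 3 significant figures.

(a) λ_max = b/T = 2.898×10⁻³/1208 = 2.399×10⁻⁶ m = 2.40 μm.
Area A = 2.82 m².
(b) P = σAT⁴ = 5.670×10⁻⁸×2.82×(1208)⁴ = 3.40×10⁵ W.

λ_max ≈ 2.40 μm; P ≈ 3.40×10⁵ W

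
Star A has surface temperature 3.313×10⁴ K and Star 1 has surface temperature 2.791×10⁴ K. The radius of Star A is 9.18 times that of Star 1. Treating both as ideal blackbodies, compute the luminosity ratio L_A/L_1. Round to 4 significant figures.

L ∝ R²T⁴, so L_A/L_1 = (R_A/R_1)²(T_A/T_1)⁴ = (9.18)² × (3.313×10⁴/2.791×10⁴)⁴ = 84.2724 × 1.98539 = 167.3.

L_A/L_1 ≈ 167.3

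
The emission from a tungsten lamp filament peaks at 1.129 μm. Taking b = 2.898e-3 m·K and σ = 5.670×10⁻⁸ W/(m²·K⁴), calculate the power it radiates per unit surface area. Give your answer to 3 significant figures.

I ≈ 2.46×10⁶ W/m²

Wien's law: T = b/λ_max = 2.898×10⁻³/1.129×10⁻⁶ = 2566.87 K.
Then I = σT⁴ = 5.670×10⁻⁸×(2566.87)⁴ = 2.46×10⁶ W/m².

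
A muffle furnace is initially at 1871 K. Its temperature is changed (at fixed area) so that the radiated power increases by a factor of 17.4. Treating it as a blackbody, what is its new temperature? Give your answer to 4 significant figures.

T₂ ≈ 3821 K

P ∝ T⁴, so T₂/T₁ = (P₂/P₁)^(1/4) = (17.4)^(1/4) = 2.04238.
T₂ = 1871 × 2.04238 = 3821 K.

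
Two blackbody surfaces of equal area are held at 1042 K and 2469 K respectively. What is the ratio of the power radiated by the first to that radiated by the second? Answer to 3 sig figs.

P₁/P₂ ≈ 0.0317

With equal areas, P₁/P₂ = (T₁/T₂)⁴ = (1042/2469)⁴ = 0.0317.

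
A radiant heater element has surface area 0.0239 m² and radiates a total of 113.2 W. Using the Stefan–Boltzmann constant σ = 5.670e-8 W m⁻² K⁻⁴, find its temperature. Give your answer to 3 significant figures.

T ≈ 538 K

Area A = 0.0239 m².
P = σAT⁴ ⇒ T = (P/(σA))^(1/4) = (113.2/(5.670×10⁻⁸×0.0239))^(1/4) = 538 K.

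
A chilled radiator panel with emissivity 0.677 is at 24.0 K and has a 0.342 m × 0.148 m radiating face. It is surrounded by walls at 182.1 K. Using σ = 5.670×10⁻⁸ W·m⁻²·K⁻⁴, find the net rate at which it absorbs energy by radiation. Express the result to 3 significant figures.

Net gain ≈ 2.14 W

Area A = 0.342 × 0.148 = 0.050616 m².
Net radiated power P_net = εσA(T⁴ − T₀⁴) = 0.677×5.670×10⁻⁸×0.050616×(24.0⁴ − 182.1⁴).
T⁴ − T₀⁴ = 3.31776×10⁵ − 1.09961×10⁹ = -1.09928×10⁹ K⁴, so P_net = -2.14 W — negative, meaning a net gain of 2.14 W.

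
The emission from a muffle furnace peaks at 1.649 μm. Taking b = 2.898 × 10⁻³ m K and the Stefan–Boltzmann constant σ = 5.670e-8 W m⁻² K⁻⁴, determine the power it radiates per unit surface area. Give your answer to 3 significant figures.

I ≈ 5.41×10⁵ W/m²

Wien's law: T = b/λ_max = 2.898×10⁻³/1.649×10⁻⁶ = 1757.43 K.
Then I = σT⁴ = 5.670×10⁻⁸×(1757.43)⁴ = 5.41×10⁵ W/m².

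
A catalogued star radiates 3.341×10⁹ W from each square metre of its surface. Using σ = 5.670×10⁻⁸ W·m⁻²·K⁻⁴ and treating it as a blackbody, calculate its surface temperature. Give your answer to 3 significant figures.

T ≈ 1.56×10⁴ K

I = σT⁴, so T = (I/σ)^(1/4) = (3.341×10⁹/(5.670×10⁻⁸))^(1/4) = 1.56×10⁴ K.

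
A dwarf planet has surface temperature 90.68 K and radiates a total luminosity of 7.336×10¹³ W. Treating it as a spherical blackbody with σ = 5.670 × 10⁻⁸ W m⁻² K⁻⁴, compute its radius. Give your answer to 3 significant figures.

R ≈ 1.23×10⁶ m

L = 4πR²σT⁴ ⇒ R = √(L/(4πσT⁴)).
σT⁴ = 3.83380 W/m², so R = √(7.336×10¹³/(4π×3.83380)) = 1.23×10⁶ m.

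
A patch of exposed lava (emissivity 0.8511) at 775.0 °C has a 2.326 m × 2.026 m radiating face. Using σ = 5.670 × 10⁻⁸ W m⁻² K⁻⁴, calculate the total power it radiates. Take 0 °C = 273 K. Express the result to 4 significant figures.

T = 775.0 °C + 273 = 1048.0 K.
Area A = 2.326 × 2.026 = 4.71248 m².
P = εσAT⁴ = 0.8511 × 5.670×10⁻⁸ × 4.71248 × (1048.0)⁴ = 2.743×10⁵ W.

P ≈ 2.743×10⁵ W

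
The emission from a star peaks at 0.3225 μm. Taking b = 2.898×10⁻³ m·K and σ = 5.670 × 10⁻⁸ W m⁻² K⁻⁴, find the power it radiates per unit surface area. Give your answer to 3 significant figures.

Wien's law: T = b/λ_max = 2.898×10⁻³/3.225×10⁻⁷ = 8986.05 K.
Then I = σT⁴ = 5.670×10⁻⁸×(8986.05)⁴ = 3.70×10⁸ W/m².

I ≈ 3.70×10⁸ W/m²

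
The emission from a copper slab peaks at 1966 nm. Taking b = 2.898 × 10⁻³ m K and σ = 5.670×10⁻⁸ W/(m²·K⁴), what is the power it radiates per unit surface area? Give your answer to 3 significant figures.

I ≈ 2.68×10⁵ W/m²

Wien's law: T = b/λ_max = 2.898×10⁻³/1.966×10⁻⁶ = 1474.06 K.
Then I = σT⁴ = 5.670×10⁻⁸×(1474.06)⁴ = 2.68×10⁵ W/m².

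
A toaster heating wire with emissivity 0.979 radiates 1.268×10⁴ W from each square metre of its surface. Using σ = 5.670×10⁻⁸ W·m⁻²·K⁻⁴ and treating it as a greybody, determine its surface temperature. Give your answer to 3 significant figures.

T ≈ 691 K

I = εσT⁴, so T = (I/εσ)^(1/4) = (1.268×10⁴/(0.979×5.670×10⁻⁸))^(1/4) = 691 K.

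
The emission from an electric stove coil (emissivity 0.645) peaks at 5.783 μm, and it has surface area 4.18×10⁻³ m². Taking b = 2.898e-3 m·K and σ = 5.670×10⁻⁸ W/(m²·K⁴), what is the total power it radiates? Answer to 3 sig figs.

P ≈ 9.64 W

Wien's law: T = b/λ_max = 2.898×10⁻³/5.783×10⁻⁶ = 501.124 K.
Area A = 4.18×10⁻³ m².
Then P = εσAT⁴ = 0.645×5.670×10⁻⁸×4.18×10⁻³×(501.124)⁴ = 9.64 W.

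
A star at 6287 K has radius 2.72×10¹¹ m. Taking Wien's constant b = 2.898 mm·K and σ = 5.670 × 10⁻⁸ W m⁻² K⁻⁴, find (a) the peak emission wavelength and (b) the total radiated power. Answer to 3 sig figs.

λ_max ≈ 461 nm; P ≈ 8.24×10³¹ W

(a) λ_max = b/T = 2.898×10⁻³/6287 = 4.610×10⁻⁷ m = 461 nm.
Surface area A = 4πR² = 4π(2.72×10¹¹ m)² = 9.29710×10²³ m².
(b) P = σAT⁴ = 5.670×10⁻⁸×9.29710×10²³×(6287)⁴ = 8.24×10³¹ W.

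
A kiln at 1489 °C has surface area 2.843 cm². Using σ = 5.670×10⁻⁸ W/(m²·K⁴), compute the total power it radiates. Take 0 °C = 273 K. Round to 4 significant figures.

P ≈ 155.4 W

T = 1489 °C + 273 = 1762 K.
Area A = 2.843 cm² = 2.843×10⁻⁴ m².
P = σAT⁴ = 5.670×10⁻⁸ × 2.843×10⁻⁴ × (1762)⁴ = 155.4 W.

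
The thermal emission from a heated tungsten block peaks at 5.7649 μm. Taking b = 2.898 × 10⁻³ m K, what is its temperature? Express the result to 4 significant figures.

Wien's law gives T = b/λ_max = (2.898×10⁻³ m·K)/(5.7649×10⁻⁶ m) = 502.7 K.

T ≈ 502.7 K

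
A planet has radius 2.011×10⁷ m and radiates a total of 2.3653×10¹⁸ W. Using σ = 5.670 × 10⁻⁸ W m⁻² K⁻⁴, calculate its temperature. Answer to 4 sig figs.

Surface area A = 4πR² = 4π(2.011×10⁷ m)² = 5.08199×10¹⁵ m².
P = σAT⁴ ⇒ T = (P/(σA))^(1/4) = (2.3653×10¹⁸/(5.670×10⁻⁸×5.08199×10¹⁵))^(1/4) = 301.0 K.

T ≈ 301.0 K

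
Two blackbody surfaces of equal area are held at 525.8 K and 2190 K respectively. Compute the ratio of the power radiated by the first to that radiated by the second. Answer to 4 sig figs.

With equal areas, P₁/P₂ = (T₁/T₂)⁴ = (525.8/2190)⁴ = 3.323×10⁻³.

P₁/P₂ ≈ 3.323×10⁻³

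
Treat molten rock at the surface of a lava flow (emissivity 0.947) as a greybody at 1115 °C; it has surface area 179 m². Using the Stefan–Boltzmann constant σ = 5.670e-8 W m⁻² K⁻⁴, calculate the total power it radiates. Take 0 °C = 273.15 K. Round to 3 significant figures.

T = 1115 °C + 273.15 = 1388.15 K.
Area A = 179 m².
P = εσAT⁴ = 0.947 × 5.670×10⁻⁸ × 179 × (1388.15)⁴ = 3.57×10⁷ W.

P ≈ 3.57×10⁷ W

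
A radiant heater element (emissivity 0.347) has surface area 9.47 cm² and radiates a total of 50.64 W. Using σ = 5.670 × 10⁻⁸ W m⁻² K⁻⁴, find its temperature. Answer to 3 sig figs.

T ≈ 1.28×10³ K

Area A = 9.47 cm² = 9.47×10⁻⁴ m².
P = εσAT⁴ ⇒ T = (P/(εσA))^(1/4) = (50.64/(0.347×5.670×10⁻⁸×9.47×10⁻⁴))^(1/4) = 1.28×10³ K.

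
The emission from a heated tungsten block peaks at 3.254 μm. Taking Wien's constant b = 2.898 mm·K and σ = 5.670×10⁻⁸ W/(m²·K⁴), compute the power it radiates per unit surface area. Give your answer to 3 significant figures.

Wien's law: T = b/λ_max = 2.898×10⁻³/3.254×10⁻⁶ = 890.596 K.
Then I = σT⁴ = 5.670×10⁻⁸×(890.596)⁴ = 3.57×10⁴ W/m².

I ≈ 3.57×10⁴ W/m²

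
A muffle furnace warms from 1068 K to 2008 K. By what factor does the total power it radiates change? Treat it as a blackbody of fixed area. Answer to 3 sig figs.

P ∝ T⁴, so P₂/P₁ = (T₂/T₁)⁴ = (2008/1068)⁴ = (1.88015)⁴ = 12.5.

P₂/P₁ ≈ 12.5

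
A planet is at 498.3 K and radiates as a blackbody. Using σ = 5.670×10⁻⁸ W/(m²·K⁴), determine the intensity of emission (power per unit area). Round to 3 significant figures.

Stefan–Boltzmann: I = σT⁴ = 5.670×10⁻⁸ × (498.3)⁴ = 3.50×10³ W/m².

I ≈ 3.50×10³ W/m²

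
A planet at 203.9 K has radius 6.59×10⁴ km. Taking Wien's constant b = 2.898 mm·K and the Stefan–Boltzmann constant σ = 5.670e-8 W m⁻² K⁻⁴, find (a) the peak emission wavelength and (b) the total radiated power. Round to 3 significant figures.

(a) λ_max = b/T = 2.898×10⁻³/203.9 = 1.421×10⁻⁵ m = 14.2 μm.
Surface area A = 4πR² = 4π(6.59×10⁷ m)² = 5.45734×10¹⁶ m².
(b) P = σAT⁴ = 5.670×10⁻⁸×5.45734×10¹⁶×(203.9)⁴ = 5.35×10¹⁸ W.

λ_max ≈ 14.2 μm; P ≈ 5.35×10¹⁸ W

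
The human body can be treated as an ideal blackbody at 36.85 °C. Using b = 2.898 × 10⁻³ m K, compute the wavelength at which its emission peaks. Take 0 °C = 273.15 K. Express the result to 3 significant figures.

λ_max ≈ 9.35 μm

T = 36.85 °C + 273.15 = 310.00 K.
Wien's displacement law: λ_max = b/T = (2.898×10⁻³ m·K)/(310.00 K) = 9.348×10⁻⁶ m.
That is 9.35 μm, in the infrared range.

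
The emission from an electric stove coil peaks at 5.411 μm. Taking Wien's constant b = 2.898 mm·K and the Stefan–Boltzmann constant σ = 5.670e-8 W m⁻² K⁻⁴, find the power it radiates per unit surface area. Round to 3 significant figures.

Wien's law: T = b/λ_max = 2.898×10⁻³/5.411×10⁻⁶ = 535.576 K.
Then I = σT⁴ = 5.670×10⁻⁸×(535.576)⁴ = 4.67×10³ W/m².

I ≈ 4.67×10³ W/m²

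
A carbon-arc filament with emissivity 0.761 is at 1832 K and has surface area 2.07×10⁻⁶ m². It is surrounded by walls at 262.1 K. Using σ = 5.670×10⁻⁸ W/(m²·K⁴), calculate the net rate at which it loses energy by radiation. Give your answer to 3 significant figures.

Net loss ≈ 1.01 W

Area A = 2.07×10⁻⁶ m².
Net radiated power P_net = εσA(T⁴ − T₀⁴) = 0.761×5.670×10⁻⁸×2.07×10⁻⁶×(1832⁴ − 262.1⁴).
T⁴ − T₀⁴ = 1.12642×10¹³ − 4.71920×10⁹ = 1.12595×10¹³ K⁴, so P_net = 1.01 W.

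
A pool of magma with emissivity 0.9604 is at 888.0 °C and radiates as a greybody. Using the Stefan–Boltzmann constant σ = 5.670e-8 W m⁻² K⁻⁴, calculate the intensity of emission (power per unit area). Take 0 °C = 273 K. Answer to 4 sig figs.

T = 888.0 °C + 273 = 1161.0 K.
Stefan–Boltzmann: I = εσT⁴ = 0.9604 × 5.670×10⁻⁸ × (1161.0)⁴ = 9.894×10⁴ W/m².

I ≈ 9.894×10⁴ W/m²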